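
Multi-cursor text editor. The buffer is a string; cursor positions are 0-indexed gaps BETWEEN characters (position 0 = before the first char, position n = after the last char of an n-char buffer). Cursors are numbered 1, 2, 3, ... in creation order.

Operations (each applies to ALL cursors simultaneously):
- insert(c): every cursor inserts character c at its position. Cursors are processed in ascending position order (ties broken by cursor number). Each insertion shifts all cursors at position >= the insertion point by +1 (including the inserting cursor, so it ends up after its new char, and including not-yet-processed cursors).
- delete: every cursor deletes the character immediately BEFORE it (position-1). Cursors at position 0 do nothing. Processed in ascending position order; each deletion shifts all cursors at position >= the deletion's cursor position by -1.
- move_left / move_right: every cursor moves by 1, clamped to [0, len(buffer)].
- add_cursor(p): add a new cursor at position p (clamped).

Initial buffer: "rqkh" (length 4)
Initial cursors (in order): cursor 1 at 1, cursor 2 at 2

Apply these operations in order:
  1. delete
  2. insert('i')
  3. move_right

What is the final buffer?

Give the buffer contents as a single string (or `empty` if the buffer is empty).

Answer: iikh

Derivation:
After op 1 (delete): buffer="kh" (len 2), cursors c1@0 c2@0, authorship ..
After op 2 (insert('i')): buffer="iikh" (len 4), cursors c1@2 c2@2, authorship 12..
After op 3 (move_right): buffer="iikh" (len 4), cursors c1@3 c2@3, authorship 12..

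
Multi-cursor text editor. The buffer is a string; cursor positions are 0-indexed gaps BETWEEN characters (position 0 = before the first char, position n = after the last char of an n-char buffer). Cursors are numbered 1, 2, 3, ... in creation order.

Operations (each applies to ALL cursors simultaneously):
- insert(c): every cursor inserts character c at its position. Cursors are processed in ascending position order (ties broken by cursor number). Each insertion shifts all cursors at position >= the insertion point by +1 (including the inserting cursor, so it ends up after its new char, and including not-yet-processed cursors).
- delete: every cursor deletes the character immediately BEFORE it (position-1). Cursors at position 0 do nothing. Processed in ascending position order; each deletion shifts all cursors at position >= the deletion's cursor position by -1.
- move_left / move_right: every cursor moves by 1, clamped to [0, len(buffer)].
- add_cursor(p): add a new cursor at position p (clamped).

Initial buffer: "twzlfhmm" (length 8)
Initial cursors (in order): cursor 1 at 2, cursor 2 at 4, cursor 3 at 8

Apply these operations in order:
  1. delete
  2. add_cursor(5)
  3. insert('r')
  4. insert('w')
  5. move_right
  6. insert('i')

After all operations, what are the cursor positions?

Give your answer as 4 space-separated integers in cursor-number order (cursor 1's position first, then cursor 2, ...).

After op 1 (delete): buffer="tzfhm" (len 5), cursors c1@1 c2@2 c3@5, authorship .....
After op 2 (add_cursor(5)): buffer="tzfhm" (len 5), cursors c1@1 c2@2 c3@5 c4@5, authorship .....
After op 3 (insert('r')): buffer="trzrfhmrr" (len 9), cursors c1@2 c2@4 c3@9 c4@9, authorship .1.2...34
After op 4 (insert('w')): buffer="trwzrwfhmrrww" (len 13), cursors c1@3 c2@6 c3@13 c4@13, authorship .11.22...3434
After op 5 (move_right): buffer="trwzrwfhmrrww" (len 13), cursors c1@4 c2@7 c3@13 c4@13, authorship .11.22...3434
After op 6 (insert('i')): buffer="trwzirwfihmrrwwii" (len 17), cursors c1@5 c2@9 c3@17 c4@17, authorship .11.122.2..343434

Answer: 5 9 17 17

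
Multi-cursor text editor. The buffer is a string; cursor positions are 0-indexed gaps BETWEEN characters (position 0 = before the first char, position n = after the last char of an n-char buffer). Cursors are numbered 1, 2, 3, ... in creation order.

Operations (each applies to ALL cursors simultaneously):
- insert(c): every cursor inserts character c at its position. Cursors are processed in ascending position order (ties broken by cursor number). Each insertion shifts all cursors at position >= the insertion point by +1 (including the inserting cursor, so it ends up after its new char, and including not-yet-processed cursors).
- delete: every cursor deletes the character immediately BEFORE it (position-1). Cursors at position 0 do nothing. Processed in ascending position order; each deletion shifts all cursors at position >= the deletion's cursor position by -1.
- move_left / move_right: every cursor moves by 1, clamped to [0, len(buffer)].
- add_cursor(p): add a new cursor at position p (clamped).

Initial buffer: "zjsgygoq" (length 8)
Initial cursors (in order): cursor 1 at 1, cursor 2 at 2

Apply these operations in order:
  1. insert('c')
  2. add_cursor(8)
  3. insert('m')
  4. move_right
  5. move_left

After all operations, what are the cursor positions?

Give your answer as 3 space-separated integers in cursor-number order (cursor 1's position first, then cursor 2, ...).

Answer: 3 6 11

Derivation:
After op 1 (insert('c')): buffer="zcjcsgygoq" (len 10), cursors c1@2 c2@4, authorship .1.2......
After op 2 (add_cursor(8)): buffer="zcjcsgygoq" (len 10), cursors c1@2 c2@4 c3@8, authorship .1.2......
After op 3 (insert('m')): buffer="zcmjcmsgygmoq" (len 13), cursors c1@3 c2@6 c3@11, authorship .11.22....3..
After op 4 (move_right): buffer="zcmjcmsgygmoq" (len 13), cursors c1@4 c2@7 c3@12, authorship .11.22....3..
After op 5 (move_left): buffer="zcmjcmsgygmoq" (len 13), cursors c1@3 c2@6 c3@11, authorship .11.22....3..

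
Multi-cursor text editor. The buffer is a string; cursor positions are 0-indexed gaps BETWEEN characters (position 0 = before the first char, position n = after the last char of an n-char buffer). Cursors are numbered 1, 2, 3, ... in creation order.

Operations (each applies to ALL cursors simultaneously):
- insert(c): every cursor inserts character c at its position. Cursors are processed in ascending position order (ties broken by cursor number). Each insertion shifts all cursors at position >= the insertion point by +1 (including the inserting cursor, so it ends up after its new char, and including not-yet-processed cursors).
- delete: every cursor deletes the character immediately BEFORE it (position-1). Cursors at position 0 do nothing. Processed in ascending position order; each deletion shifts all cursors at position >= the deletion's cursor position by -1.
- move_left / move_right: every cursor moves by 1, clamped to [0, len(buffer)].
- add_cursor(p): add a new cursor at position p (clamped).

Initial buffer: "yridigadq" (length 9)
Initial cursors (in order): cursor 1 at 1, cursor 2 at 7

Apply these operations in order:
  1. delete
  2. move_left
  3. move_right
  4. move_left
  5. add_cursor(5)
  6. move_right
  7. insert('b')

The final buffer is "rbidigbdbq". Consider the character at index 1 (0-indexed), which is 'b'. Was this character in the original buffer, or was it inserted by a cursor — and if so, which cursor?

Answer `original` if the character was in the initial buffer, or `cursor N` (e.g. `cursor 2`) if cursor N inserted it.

After op 1 (delete): buffer="ridigdq" (len 7), cursors c1@0 c2@5, authorship .......
After op 2 (move_left): buffer="ridigdq" (len 7), cursors c1@0 c2@4, authorship .......
After op 3 (move_right): buffer="ridigdq" (len 7), cursors c1@1 c2@5, authorship .......
After op 4 (move_left): buffer="ridigdq" (len 7), cursors c1@0 c2@4, authorship .......
After op 5 (add_cursor(5)): buffer="ridigdq" (len 7), cursors c1@0 c2@4 c3@5, authorship .......
After op 6 (move_right): buffer="ridigdq" (len 7), cursors c1@1 c2@5 c3@6, authorship .......
After op 7 (insert('b')): buffer="rbidigbdbq" (len 10), cursors c1@2 c2@7 c3@9, authorship .1....2.3.
Authorship (.=original, N=cursor N): . 1 . . . . 2 . 3 .
Index 1: author = 1

Answer: cursor 1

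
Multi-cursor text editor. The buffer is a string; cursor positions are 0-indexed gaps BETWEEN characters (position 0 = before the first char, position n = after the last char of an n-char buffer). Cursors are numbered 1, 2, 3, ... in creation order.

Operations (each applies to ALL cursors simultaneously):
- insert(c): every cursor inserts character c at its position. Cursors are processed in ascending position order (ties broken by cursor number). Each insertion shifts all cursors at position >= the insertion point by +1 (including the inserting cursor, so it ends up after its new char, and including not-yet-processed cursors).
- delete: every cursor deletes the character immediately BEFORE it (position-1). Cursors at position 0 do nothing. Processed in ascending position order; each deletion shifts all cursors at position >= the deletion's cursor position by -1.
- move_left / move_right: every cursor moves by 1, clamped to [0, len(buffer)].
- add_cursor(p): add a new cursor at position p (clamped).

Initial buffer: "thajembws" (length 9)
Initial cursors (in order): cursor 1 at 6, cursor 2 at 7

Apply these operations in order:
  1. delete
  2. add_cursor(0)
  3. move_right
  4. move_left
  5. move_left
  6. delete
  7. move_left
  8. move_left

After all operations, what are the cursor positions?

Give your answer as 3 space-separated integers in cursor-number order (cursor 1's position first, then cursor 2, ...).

Answer: 0 0 0

Derivation:
After op 1 (delete): buffer="thajews" (len 7), cursors c1@5 c2@5, authorship .......
After op 2 (add_cursor(0)): buffer="thajews" (len 7), cursors c3@0 c1@5 c2@5, authorship .......
After op 3 (move_right): buffer="thajews" (len 7), cursors c3@1 c1@6 c2@6, authorship .......
After op 4 (move_left): buffer="thajews" (len 7), cursors c3@0 c1@5 c2@5, authorship .......
After op 5 (move_left): buffer="thajews" (len 7), cursors c3@0 c1@4 c2@4, authorship .......
After op 6 (delete): buffer="thews" (len 5), cursors c3@0 c1@2 c2@2, authorship .....
After op 7 (move_left): buffer="thews" (len 5), cursors c3@0 c1@1 c2@1, authorship .....
After op 8 (move_left): buffer="thews" (len 5), cursors c1@0 c2@0 c3@0, authorship .....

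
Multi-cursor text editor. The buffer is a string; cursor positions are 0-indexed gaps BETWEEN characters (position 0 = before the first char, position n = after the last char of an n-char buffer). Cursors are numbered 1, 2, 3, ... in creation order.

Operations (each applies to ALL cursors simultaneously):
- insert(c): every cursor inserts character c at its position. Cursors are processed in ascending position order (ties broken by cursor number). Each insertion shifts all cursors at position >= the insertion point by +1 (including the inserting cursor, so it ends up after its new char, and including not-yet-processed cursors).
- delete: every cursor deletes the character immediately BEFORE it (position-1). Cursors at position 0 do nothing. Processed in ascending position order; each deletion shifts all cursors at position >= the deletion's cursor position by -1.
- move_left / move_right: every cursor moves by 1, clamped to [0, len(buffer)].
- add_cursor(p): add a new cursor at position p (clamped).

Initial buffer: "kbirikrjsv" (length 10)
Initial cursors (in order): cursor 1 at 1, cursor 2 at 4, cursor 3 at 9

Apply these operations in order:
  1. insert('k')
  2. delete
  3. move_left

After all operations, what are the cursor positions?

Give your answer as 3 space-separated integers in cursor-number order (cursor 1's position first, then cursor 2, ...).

Answer: 0 3 8

Derivation:
After op 1 (insert('k')): buffer="kkbirkikrjskv" (len 13), cursors c1@2 c2@6 c3@12, authorship .1...2.....3.
After op 2 (delete): buffer="kbirikrjsv" (len 10), cursors c1@1 c2@4 c3@9, authorship ..........
After op 3 (move_left): buffer="kbirikrjsv" (len 10), cursors c1@0 c2@3 c3@8, authorship ..........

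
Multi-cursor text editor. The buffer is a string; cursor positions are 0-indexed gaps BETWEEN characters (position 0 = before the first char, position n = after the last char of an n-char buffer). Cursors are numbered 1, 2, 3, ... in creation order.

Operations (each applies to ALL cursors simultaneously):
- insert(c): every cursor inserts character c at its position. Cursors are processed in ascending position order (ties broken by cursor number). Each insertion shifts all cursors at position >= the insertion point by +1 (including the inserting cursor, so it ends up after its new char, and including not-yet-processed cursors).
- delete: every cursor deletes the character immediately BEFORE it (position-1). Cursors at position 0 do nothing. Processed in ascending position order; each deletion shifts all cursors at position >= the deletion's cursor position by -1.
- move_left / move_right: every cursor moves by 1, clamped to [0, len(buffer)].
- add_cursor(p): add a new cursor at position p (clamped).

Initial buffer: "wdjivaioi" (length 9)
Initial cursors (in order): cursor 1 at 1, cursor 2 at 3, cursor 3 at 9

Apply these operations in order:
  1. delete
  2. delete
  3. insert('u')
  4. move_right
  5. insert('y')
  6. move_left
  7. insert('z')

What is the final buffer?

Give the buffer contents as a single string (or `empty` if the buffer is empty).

Answer: uuiyzzyvaiuzy

Derivation:
After op 1 (delete): buffer="divaio" (len 6), cursors c1@0 c2@1 c3@6, authorship ......
After op 2 (delete): buffer="ivai" (len 4), cursors c1@0 c2@0 c3@4, authorship ....
After op 3 (insert('u')): buffer="uuivaiu" (len 7), cursors c1@2 c2@2 c3@7, authorship 12....3
After op 4 (move_right): buffer="uuivaiu" (len 7), cursors c1@3 c2@3 c3@7, authorship 12....3
After op 5 (insert('y')): buffer="uuiyyvaiuy" (len 10), cursors c1@5 c2@5 c3@10, authorship 12.12...33
After op 6 (move_left): buffer="uuiyyvaiuy" (len 10), cursors c1@4 c2@4 c3@9, authorship 12.12...33
After op 7 (insert('z')): buffer="uuiyzzyvaiuzy" (len 13), cursors c1@6 c2@6 c3@12, authorship 12.1122...333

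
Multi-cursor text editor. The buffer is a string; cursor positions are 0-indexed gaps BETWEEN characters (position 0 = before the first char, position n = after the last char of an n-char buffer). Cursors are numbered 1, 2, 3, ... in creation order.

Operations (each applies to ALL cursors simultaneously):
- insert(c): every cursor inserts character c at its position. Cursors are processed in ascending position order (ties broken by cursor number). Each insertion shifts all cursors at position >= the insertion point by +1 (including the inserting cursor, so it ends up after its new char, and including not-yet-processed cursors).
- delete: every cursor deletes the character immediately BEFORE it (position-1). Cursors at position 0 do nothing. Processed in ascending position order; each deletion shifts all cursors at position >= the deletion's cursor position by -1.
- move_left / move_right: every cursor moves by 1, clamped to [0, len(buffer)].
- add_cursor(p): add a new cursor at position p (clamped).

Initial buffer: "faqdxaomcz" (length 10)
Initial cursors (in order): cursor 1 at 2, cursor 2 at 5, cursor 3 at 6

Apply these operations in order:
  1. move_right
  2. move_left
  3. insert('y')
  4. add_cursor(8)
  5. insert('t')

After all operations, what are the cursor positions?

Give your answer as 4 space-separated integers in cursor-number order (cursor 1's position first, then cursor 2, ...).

After op 1 (move_right): buffer="faqdxaomcz" (len 10), cursors c1@3 c2@6 c3@7, authorship ..........
After op 2 (move_left): buffer="faqdxaomcz" (len 10), cursors c1@2 c2@5 c3@6, authorship ..........
After op 3 (insert('y')): buffer="fayqdxyayomcz" (len 13), cursors c1@3 c2@7 c3@9, authorship ..1...2.3....
After op 4 (add_cursor(8)): buffer="fayqdxyayomcz" (len 13), cursors c1@3 c2@7 c4@8 c3@9, authorship ..1...2.3....
After op 5 (insert('t')): buffer="faytqdxytatytomcz" (len 17), cursors c1@4 c2@9 c4@11 c3@13, authorship ..11...22.433....

Answer: 4 9 13 11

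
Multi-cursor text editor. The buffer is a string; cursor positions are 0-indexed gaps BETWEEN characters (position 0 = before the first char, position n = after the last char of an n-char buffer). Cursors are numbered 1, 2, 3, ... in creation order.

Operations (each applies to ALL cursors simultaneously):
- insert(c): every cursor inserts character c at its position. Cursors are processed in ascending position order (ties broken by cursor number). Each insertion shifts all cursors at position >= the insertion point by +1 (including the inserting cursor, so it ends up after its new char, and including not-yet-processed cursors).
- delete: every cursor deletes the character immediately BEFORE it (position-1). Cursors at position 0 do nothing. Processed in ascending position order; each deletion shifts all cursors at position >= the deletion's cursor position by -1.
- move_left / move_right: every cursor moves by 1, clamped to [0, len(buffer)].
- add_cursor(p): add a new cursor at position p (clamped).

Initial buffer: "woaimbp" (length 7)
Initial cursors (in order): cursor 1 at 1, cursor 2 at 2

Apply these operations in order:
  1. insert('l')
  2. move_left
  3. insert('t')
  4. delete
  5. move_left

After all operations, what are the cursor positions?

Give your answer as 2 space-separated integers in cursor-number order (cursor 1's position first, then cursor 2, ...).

Answer: 0 2

Derivation:
After op 1 (insert('l')): buffer="wlolaimbp" (len 9), cursors c1@2 c2@4, authorship .1.2.....
After op 2 (move_left): buffer="wlolaimbp" (len 9), cursors c1@1 c2@3, authorship .1.2.....
After op 3 (insert('t')): buffer="wtlotlaimbp" (len 11), cursors c1@2 c2@5, authorship .11.22.....
After op 4 (delete): buffer="wlolaimbp" (len 9), cursors c1@1 c2@3, authorship .1.2.....
After op 5 (move_left): buffer="wlolaimbp" (len 9), cursors c1@0 c2@2, authorship .1.2.....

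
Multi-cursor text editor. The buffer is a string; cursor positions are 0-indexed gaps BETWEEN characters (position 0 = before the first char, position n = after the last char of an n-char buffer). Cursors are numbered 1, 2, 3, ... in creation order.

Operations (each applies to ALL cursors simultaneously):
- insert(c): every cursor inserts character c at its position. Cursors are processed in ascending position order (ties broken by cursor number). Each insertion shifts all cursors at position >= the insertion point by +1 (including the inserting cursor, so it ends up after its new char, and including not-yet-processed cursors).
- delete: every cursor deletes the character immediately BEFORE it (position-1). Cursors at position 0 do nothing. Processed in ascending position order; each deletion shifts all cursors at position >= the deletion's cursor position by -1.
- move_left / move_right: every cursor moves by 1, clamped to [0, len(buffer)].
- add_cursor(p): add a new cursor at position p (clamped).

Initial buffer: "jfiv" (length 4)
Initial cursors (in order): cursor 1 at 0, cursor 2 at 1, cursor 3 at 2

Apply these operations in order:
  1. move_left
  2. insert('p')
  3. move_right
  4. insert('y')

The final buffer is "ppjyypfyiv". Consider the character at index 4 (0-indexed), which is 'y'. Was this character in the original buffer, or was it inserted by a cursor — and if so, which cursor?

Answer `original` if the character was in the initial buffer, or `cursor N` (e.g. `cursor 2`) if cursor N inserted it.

Answer: cursor 2

Derivation:
After op 1 (move_left): buffer="jfiv" (len 4), cursors c1@0 c2@0 c3@1, authorship ....
After op 2 (insert('p')): buffer="ppjpfiv" (len 7), cursors c1@2 c2@2 c3@4, authorship 12.3...
After op 3 (move_right): buffer="ppjpfiv" (len 7), cursors c1@3 c2@3 c3@5, authorship 12.3...
After op 4 (insert('y')): buffer="ppjyypfyiv" (len 10), cursors c1@5 c2@5 c3@8, authorship 12.123.3..
Authorship (.=original, N=cursor N): 1 2 . 1 2 3 . 3 . .
Index 4: author = 2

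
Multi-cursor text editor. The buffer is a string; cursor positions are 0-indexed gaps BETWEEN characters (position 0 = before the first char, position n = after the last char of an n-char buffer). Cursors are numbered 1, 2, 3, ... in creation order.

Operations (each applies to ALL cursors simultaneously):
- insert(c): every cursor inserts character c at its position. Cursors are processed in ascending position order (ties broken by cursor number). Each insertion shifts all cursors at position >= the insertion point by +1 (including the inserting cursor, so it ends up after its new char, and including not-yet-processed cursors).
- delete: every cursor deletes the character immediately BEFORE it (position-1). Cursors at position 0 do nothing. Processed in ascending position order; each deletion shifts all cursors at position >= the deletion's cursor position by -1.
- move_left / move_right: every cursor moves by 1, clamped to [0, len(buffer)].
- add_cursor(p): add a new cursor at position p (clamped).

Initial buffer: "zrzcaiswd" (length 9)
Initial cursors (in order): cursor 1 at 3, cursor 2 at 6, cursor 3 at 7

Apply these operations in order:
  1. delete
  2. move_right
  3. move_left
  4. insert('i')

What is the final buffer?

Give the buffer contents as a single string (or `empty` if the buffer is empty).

After op 1 (delete): buffer="zrcawd" (len 6), cursors c1@2 c2@4 c3@4, authorship ......
After op 2 (move_right): buffer="zrcawd" (len 6), cursors c1@3 c2@5 c3@5, authorship ......
After op 3 (move_left): buffer="zrcawd" (len 6), cursors c1@2 c2@4 c3@4, authorship ......
After op 4 (insert('i')): buffer="zricaiiwd" (len 9), cursors c1@3 c2@7 c3@7, authorship ..1..23..

Answer: zricaiiwd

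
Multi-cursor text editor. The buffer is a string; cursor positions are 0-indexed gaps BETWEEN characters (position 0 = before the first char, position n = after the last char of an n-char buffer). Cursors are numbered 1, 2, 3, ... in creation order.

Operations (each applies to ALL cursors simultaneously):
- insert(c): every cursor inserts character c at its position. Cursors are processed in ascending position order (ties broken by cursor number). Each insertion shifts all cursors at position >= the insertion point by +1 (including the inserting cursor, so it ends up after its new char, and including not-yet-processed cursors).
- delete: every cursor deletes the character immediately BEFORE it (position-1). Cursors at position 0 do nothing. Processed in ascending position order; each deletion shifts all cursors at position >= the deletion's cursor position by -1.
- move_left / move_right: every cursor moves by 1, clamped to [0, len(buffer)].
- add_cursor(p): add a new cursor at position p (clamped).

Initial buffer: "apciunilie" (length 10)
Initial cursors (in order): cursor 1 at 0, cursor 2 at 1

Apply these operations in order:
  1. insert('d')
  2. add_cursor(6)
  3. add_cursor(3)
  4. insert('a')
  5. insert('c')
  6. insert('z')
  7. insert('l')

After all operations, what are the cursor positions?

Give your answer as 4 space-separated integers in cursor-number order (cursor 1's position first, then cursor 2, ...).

Answer: 5 15 22 15

Derivation:
After op 1 (insert('d')): buffer="dadpciunilie" (len 12), cursors c1@1 c2@3, authorship 1.2.........
After op 2 (add_cursor(6)): buffer="dadpciunilie" (len 12), cursors c1@1 c2@3 c3@6, authorship 1.2.........
After op 3 (add_cursor(3)): buffer="dadpciunilie" (len 12), cursors c1@1 c2@3 c4@3 c3@6, authorship 1.2.........
After op 4 (insert('a')): buffer="daadaapciaunilie" (len 16), cursors c1@2 c2@6 c4@6 c3@10, authorship 11.224...3......
After op 5 (insert('c')): buffer="dacadaaccpciacunilie" (len 20), cursors c1@3 c2@9 c4@9 c3@14, authorship 111.22424...33......
After op 6 (insert('z')): buffer="daczadaacczzpciaczunilie" (len 24), cursors c1@4 c2@12 c4@12 c3@18, authorship 1111.2242424...333......
After op 7 (insert('l')): buffer="daczladaacczzllpciaczlunilie" (len 28), cursors c1@5 c2@15 c4@15 c3@22, authorship 11111.224242424...3333......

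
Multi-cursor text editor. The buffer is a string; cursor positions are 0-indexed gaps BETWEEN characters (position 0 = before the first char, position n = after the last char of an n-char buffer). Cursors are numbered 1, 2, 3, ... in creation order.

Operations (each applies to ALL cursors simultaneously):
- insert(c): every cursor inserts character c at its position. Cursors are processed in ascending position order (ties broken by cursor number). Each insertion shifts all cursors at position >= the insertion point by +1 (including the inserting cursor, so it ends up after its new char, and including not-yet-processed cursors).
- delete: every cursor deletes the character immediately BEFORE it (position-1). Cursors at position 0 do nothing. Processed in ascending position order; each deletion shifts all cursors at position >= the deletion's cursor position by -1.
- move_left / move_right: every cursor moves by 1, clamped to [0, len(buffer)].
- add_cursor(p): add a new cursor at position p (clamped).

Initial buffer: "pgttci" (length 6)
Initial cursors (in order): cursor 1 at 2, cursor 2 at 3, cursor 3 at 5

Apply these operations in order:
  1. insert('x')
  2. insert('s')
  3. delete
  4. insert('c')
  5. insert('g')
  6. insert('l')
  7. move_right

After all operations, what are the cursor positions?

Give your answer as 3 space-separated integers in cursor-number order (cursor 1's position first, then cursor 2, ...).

Answer: 7 12 18

Derivation:
After op 1 (insert('x')): buffer="pgxtxtcxi" (len 9), cursors c1@3 c2@5 c3@8, authorship ..1.2..3.
After op 2 (insert('s')): buffer="pgxstxstcxsi" (len 12), cursors c1@4 c2@7 c3@11, authorship ..11.22..33.
After op 3 (delete): buffer="pgxtxtcxi" (len 9), cursors c1@3 c2@5 c3@8, authorship ..1.2..3.
After op 4 (insert('c')): buffer="pgxctxctcxci" (len 12), cursors c1@4 c2@7 c3@11, authorship ..11.22..33.
After op 5 (insert('g')): buffer="pgxcgtxcgtcxcgi" (len 15), cursors c1@5 c2@9 c3@14, authorship ..111.222..333.
After op 6 (insert('l')): buffer="pgxcgltxcgltcxcgli" (len 18), cursors c1@6 c2@11 c3@17, authorship ..1111.2222..3333.
After op 7 (move_right): buffer="pgxcgltxcgltcxcgli" (len 18), cursors c1@7 c2@12 c3@18, authorship ..1111.2222..3333.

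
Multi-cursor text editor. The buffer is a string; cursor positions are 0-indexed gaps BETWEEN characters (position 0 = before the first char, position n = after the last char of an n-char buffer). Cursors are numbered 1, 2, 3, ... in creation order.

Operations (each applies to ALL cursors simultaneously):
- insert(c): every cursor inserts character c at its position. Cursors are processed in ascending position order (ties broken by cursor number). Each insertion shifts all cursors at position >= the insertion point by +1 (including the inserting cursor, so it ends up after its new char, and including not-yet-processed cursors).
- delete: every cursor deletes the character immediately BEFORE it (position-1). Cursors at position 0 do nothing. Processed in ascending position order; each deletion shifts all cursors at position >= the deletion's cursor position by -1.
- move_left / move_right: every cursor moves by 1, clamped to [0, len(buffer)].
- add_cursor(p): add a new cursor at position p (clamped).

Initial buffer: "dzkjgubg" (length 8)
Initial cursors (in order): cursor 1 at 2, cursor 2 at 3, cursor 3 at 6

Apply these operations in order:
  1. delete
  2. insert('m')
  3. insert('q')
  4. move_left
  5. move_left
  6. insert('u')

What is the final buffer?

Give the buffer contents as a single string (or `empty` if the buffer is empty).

After op 1 (delete): buffer="djgbg" (len 5), cursors c1@1 c2@1 c3@3, authorship .....
After op 2 (insert('m')): buffer="dmmjgmbg" (len 8), cursors c1@3 c2@3 c3@6, authorship .12..3..
After op 3 (insert('q')): buffer="dmmqqjgmqbg" (len 11), cursors c1@5 c2@5 c3@9, authorship .1212..33..
After op 4 (move_left): buffer="dmmqqjgmqbg" (len 11), cursors c1@4 c2@4 c3@8, authorship .1212..33..
After op 5 (move_left): buffer="dmmqqjgmqbg" (len 11), cursors c1@3 c2@3 c3@7, authorship .1212..33..
After op 6 (insert('u')): buffer="dmmuuqqjgumqbg" (len 14), cursors c1@5 c2@5 c3@10, authorship .121212..333..

Answer: dmmuuqqjgumqbg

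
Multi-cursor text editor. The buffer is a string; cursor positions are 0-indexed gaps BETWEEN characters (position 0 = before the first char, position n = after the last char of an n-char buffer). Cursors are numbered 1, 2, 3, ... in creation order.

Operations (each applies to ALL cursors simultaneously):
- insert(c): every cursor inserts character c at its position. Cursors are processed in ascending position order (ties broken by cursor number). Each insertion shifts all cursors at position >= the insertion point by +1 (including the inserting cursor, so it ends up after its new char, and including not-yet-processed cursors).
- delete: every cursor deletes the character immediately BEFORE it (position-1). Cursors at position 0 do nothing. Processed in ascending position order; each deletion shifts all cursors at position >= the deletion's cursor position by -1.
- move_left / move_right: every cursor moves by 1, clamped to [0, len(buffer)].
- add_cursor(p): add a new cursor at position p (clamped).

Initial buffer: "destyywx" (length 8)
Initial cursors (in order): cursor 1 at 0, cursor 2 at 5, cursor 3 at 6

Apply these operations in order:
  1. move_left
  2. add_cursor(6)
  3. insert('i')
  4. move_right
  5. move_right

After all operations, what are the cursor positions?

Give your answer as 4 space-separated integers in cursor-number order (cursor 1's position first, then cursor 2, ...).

After op 1 (move_left): buffer="destyywx" (len 8), cursors c1@0 c2@4 c3@5, authorship ........
After op 2 (add_cursor(6)): buffer="destyywx" (len 8), cursors c1@0 c2@4 c3@5 c4@6, authorship ........
After op 3 (insert('i')): buffer="idestiyiyiwx" (len 12), cursors c1@1 c2@6 c3@8 c4@10, authorship 1....2.3.4..
After op 4 (move_right): buffer="idestiyiyiwx" (len 12), cursors c1@2 c2@7 c3@9 c4@11, authorship 1....2.3.4..
After op 5 (move_right): buffer="idestiyiyiwx" (len 12), cursors c1@3 c2@8 c3@10 c4@12, authorship 1....2.3.4..

Answer: 3 8 10 12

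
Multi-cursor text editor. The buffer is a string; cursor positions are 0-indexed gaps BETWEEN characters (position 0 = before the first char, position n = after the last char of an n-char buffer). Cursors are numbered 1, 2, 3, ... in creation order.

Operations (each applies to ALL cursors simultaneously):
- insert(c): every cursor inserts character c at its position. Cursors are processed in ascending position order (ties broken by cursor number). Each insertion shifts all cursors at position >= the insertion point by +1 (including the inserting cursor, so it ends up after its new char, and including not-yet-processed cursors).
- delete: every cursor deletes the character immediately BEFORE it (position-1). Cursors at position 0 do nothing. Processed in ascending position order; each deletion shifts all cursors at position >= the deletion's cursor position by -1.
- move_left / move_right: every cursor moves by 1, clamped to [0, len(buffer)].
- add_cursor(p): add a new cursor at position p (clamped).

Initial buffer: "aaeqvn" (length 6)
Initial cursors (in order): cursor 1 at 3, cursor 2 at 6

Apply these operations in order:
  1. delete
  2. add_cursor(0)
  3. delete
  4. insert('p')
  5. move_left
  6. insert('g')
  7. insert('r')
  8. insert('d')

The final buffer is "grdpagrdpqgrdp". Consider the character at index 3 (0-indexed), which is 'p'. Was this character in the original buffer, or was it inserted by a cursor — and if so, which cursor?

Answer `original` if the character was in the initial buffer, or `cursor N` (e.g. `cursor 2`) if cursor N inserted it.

Answer: cursor 3

Derivation:
After op 1 (delete): buffer="aaqv" (len 4), cursors c1@2 c2@4, authorship ....
After op 2 (add_cursor(0)): buffer="aaqv" (len 4), cursors c3@0 c1@2 c2@4, authorship ....
After op 3 (delete): buffer="aq" (len 2), cursors c3@0 c1@1 c2@2, authorship ..
After op 4 (insert('p')): buffer="papqp" (len 5), cursors c3@1 c1@3 c2@5, authorship 3.1.2
After op 5 (move_left): buffer="papqp" (len 5), cursors c3@0 c1@2 c2@4, authorship 3.1.2
After op 6 (insert('g')): buffer="gpagpqgp" (len 8), cursors c3@1 c1@4 c2@7, authorship 33.11.22
After op 7 (insert('r')): buffer="grpagrpqgrp" (len 11), cursors c3@2 c1@6 c2@10, authorship 333.111.222
After op 8 (insert('d')): buffer="grdpagrdpqgrdp" (len 14), cursors c3@3 c1@8 c2@13, authorship 3333.1111.2222
Authorship (.=original, N=cursor N): 3 3 3 3 . 1 1 1 1 . 2 2 2 2
Index 3: author = 3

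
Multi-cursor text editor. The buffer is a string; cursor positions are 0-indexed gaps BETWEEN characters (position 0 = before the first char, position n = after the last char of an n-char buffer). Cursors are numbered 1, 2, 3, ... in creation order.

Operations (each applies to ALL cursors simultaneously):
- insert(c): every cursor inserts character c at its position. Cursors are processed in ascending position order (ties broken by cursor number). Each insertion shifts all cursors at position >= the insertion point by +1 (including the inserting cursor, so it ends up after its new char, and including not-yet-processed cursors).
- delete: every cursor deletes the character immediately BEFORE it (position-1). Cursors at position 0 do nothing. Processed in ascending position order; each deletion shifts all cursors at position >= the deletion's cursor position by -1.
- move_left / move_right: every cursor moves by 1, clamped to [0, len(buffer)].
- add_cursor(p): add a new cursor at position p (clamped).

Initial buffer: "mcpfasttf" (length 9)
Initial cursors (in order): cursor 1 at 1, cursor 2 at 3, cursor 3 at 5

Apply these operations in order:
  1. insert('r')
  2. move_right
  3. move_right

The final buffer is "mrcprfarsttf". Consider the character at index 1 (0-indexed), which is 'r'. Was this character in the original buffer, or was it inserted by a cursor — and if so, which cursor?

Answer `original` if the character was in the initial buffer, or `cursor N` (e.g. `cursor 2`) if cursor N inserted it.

After op 1 (insert('r')): buffer="mrcprfarsttf" (len 12), cursors c1@2 c2@5 c3@8, authorship .1..2..3....
After op 2 (move_right): buffer="mrcprfarsttf" (len 12), cursors c1@3 c2@6 c3@9, authorship .1..2..3....
After op 3 (move_right): buffer="mrcprfarsttf" (len 12), cursors c1@4 c2@7 c3@10, authorship .1..2..3....
Authorship (.=original, N=cursor N): . 1 . . 2 . . 3 . . . .
Index 1: author = 1

Answer: cursor 1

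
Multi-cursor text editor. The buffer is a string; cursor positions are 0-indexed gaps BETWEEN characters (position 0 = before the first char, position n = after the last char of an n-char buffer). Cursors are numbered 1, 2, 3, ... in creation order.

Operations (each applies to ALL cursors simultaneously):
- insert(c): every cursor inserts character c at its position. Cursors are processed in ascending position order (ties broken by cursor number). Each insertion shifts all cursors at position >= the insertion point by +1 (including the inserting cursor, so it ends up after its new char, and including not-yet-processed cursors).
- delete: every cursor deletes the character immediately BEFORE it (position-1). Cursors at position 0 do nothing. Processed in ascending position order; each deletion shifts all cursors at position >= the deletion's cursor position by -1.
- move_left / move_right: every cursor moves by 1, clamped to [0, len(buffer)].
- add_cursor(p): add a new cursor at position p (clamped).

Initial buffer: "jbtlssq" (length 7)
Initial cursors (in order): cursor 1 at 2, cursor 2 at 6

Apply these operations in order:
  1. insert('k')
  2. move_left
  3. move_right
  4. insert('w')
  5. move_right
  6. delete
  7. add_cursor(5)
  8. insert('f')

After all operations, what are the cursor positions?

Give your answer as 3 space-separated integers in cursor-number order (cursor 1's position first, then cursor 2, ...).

After op 1 (insert('k')): buffer="jbktlsskq" (len 9), cursors c1@3 c2@8, authorship ..1....2.
After op 2 (move_left): buffer="jbktlsskq" (len 9), cursors c1@2 c2@7, authorship ..1....2.
After op 3 (move_right): buffer="jbktlsskq" (len 9), cursors c1@3 c2@8, authorship ..1....2.
After op 4 (insert('w')): buffer="jbkwtlsskwq" (len 11), cursors c1@4 c2@10, authorship ..11....22.
After op 5 (move_right): buffer="jbkwtlsskwq" (len 11), cursors c1@5 c2@11, authorship ..11....22.
After op 6 (delete): buffer="jbkwlsskw" (len 9), cursors c1@4 c2@9, authorship ..11...22
After op 7 (add_cursor(5)): buffer="jbkwlsskw" (len 9), cursors c1@4 c3@5 c2@9, authorship ..11...22
After op 8 (insert('f')): buffer="jbkwflfsskwf" (len 12), cursors c1@5 c3@7 c2@12, authorship ..111.3..222

Answer: 5 12 7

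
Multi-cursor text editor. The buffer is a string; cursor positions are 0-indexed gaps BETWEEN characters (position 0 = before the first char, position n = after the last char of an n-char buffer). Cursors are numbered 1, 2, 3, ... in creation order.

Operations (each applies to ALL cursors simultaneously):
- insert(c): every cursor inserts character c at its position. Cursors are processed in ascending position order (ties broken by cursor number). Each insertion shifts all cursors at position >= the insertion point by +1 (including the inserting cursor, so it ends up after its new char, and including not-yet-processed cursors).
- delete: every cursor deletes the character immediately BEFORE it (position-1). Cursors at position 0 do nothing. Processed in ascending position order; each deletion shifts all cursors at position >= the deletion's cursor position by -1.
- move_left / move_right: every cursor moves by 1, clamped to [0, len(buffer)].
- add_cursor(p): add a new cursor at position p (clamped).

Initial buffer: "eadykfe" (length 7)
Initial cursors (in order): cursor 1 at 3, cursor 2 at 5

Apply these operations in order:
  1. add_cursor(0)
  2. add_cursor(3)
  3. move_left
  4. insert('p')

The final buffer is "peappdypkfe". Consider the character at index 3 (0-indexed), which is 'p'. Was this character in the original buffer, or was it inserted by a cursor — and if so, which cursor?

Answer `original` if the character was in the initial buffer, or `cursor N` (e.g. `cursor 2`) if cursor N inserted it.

After op 1 (add_cursor(0)): buffer="eadykfe" (len 7), cursors c3@0 c1@3 c2@5, authorship .......
After op 2 (add_cursor(3)): buffer="eadykfe" (len 7), cursors c3@0 c1@3 c4@3 c2@5, authorship .......
After op 3 (move_left): buffer="eadykfe" (len 7), cursors c3@0 c1@2 c4@2 c2@4, authorship .......
After op 4 (insert('p')): buffer="peappdypkfe" (len 11), cursors c3@1 c1@5 c4@5 c2@8, authorship 3..14..2...
Authorship (.=original, N=cursor N): 3 . . 1 4 . . 2 . . .
Index 3: author = 1

Answer: cursor 1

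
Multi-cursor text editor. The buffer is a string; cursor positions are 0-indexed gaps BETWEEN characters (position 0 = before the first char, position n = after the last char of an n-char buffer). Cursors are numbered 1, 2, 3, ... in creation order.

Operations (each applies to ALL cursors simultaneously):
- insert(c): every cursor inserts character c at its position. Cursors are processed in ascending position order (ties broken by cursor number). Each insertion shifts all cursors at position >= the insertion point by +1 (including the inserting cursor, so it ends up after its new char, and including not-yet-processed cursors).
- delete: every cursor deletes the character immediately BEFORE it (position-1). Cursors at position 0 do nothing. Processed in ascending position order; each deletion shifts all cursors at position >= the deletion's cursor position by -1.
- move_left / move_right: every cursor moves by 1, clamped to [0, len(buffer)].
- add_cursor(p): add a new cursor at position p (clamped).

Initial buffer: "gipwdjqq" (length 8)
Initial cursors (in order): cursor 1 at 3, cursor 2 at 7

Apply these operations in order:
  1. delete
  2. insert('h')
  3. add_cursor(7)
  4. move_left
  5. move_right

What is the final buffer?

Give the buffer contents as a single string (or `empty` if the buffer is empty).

Answer: gihwdjhq

Derivation:
After op 1 (delete): buffer="giwdjq" (len 6), cursors c1@2 c2@5, authorship ......
After op 2 (insert('h')): buffer="gihwdjhq" (len 8), cursors c1@3 c2@7, authorship ..1...2.
After op 3 (add_cursor(7)): buffer="gihwdjhq" (len 8), cursors c1@3 c2@7 c3@7, authorship ..1...2.
After op 4 (move_left): buffer="gihwdjhq" (len 8), cursors c1@2 c2@6 c3@6, authorship ..1...2.
After op 5 (move_right): buffer="gihwdjhq" (len 8), cursors c1@3 c2@7 c3@7, authorship ..1...2.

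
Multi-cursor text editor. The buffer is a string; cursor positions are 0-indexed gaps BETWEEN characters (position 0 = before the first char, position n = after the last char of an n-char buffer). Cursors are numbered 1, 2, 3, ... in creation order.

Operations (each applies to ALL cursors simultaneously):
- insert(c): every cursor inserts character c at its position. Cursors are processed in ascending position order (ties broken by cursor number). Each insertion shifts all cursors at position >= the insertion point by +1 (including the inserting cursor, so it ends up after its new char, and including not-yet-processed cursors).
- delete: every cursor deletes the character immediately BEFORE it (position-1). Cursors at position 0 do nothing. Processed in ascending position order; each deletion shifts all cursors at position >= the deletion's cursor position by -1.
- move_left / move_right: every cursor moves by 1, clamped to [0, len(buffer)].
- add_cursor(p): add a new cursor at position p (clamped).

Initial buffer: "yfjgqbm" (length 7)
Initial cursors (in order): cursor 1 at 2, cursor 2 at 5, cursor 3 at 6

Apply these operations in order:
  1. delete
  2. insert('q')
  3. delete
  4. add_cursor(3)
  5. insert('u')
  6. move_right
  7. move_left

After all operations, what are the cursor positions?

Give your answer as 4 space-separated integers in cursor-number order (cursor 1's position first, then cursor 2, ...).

Answer: 2 7 7 7

Derivation:
After op 1 (delete): buffer="yjgm" (len 4), cursors c1@1 c2@3 c3@3, authorship ....
After op 2 (insert('q')): buffer="yqjgqqm" (len 7), cursors c1@2 c2@6 c3@6, authorship .1..23.
After op 3 (delete): buffer="yjgm" (len 4), cursors c1@1 c2@3 c3@3, authorship ....
After op 4 (add_cursor(3)): buffer="yjgm" (len 4), cursors c1@1 c2@3 c3@3 c4@3, authorship ....
After op 5 (insert('u')): buffer="yujguuum" (len 8), cursors c1@2 c2@7 c3@7 c4@7, authorship .1..234.
After op 6 (move_right): buffer="yujguuum" (len 8), cursors c1@3 c2@8 c3@8 c4@8, authorship .1..234.
After op 7 (move_left): buffer="yujguuum" (len 8), cursors c1@2 c2@7 c3@7 c4@7, authorship .1..234.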